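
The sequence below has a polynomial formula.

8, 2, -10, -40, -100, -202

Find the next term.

-6  -12  -30  -60  -102
-6  -18  -30  -42
-12  -12  -12
Constant third difference = -12, so extend:
-42 − 12 = -54;  -102 − 54 = -156;  -202 − 156 = -358

-358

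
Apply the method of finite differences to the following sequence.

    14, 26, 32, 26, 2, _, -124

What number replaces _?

-46

Using the first 5 terms:
D1: 12, 6, -6, -24
D2: -6, -12, -18
D3: -6, -6
Constant third difference = -6.
Extend forward: -18 − 6 = -24;  -24 − 24 = -48;  2 − 48 = -46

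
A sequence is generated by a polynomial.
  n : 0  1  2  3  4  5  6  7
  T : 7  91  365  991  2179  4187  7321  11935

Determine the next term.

18431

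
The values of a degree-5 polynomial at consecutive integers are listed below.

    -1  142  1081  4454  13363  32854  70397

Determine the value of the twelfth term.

1020502

D1: 143  939  3373  8909  19491  37543
D2: 796  2434  5536  10582  18052
D3: 1638  3102  5046  7470
D4: 1464  1944  2424
D5: 480  480
The fifth differences are constant (480).
2424 + 480 = 2904;  7470 + 2904 = 10374;  18052 + 10374 = 28426;  37543 + 28426 = 65969;  70397 + 65969 = 136366
2904 + 480 = 3384;  10374 + 3384 = 13758;  28426 + 13758 = 42184;  65969 + 42184 = 108153;  136366 + 108153 = 244519
3384 + 480 = 3864;  13758 + 3864 = 17622;  42184 + 17622 = 59806;  108153 + 59806 = 167959;  244519 + 167959 = 412478
3864 + 480 = 4344;  17622 + 4344 = 21966;  59806 + 21966 = 81772;  167959 + 81772 = 249731;  412478 + 249731 = 662209
4344 + 480 = 4824;  21966 + 4824 = 26790;  81772 + 26790 = 108562;  249731 + 108562 = 358293;  662209 + 358293 = 1020502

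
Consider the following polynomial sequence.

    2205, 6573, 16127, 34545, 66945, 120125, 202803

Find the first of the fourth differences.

First differences: 4368, 9554, 18418, 32400, 53180, 82678
Second differences: 5186, 8864, 13982, 20780, 29498
Third differences: 3678, 5118, 6798, 8718
Fourth differences: 1440, 1680, 1920
Fifth differences: 240, 240

1440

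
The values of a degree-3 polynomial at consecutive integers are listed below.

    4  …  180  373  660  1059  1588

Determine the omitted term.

Using the last 5 terms:
193, 287, 399, 529
94, 112, 130
18, 18
Constant third difference = 18.
Extend backward: 94 − 18 = 76;  193 − 76 = 117;  180 − 117 = 63

63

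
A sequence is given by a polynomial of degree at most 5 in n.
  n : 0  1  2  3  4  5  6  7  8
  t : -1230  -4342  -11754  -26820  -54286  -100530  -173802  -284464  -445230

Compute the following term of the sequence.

-671406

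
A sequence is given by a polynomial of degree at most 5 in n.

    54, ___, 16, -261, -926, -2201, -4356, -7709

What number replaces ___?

Using the last 6 terms:
First differences: -277  -665  -1275  -2155  -3353
Second differences: -388  -610  -880  -1198
Third differences: -222  -270  -318
Fourth differences: -48  -48
Constant fourth difference = -48.
Extend backward: -222 + 48 = -174;  -388 + 174 = -214;  -277 + 214 = -63;  16 + 63 = 79

79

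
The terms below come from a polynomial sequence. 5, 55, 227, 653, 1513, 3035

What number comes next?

50, 172, 426, 860, 1522
122, 254, 434, 662
132, 180, 228
48, 48
Fourth differences constant at 48.
228 + 48 = 276;  662 + 276 = 938;  1522 + 938 = 2460;  3035 + 2460 = 5495

5495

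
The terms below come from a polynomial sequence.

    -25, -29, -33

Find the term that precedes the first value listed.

First differences: -4, -4
The first differences are constant at -4.
Work back: -25 + 4 = -21

-21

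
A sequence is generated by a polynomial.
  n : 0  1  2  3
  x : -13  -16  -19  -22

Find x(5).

-28

D1: -3  -3  -3
The first differences are constant (-3).
-22 − 3 = -25
-25 − 3 = -28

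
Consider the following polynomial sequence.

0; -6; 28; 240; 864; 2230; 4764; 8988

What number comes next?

15520

First differences: -6, 34, 212, 624, 1366, 2534, 4224
Second differences: 40, 178, 412, 742, 1168, 1690
Third differences: 138, 234, 330, 426, 522
Fourth differences: 96, 96, 96, 96
The fourth differences are constant (96).
522 + 96 = 618;  1690 + 618 = 2308;  4224 + 2308 = 6532;  8988 + 6532 = 15520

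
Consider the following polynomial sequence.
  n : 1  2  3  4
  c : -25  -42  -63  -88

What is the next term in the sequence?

-117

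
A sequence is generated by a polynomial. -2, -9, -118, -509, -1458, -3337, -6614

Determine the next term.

-11853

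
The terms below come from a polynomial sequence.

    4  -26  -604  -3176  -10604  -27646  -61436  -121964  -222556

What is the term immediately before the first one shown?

First differences: -30  -578  -2572  -7428  -17042  -33790  -60528  -100592
Second differences: -548  -1994  -4856  -9614  -16748  -26738  -40064
Third differences: -1446  -2862  -4758  -7134  -9990  -13326
Fourth differences: -1416  -1896  -2376  -2856  -3336
Fifth differences: -480  -480  -480  -480
The fifth differences are constant at -480.
Work back: -1416 + 480 = -936;  -1446 + 936 = -510;  -548 + 510 = -38;  -30 + 38 = 8;  4 − 8 = -4

-4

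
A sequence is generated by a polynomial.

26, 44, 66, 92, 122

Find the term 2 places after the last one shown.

194

D1: 18, 22, 26, 30
D2: 4, 4, 4
The second differences are constant (4).
30 + 4 = 34;  122 + 34 = 156
34 + 4 = 38;  156 + 38 = 194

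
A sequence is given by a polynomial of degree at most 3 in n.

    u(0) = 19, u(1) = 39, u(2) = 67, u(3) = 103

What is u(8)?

First differences: 20, 28, 36
Second differences: 8, 8
Second differences constant at 8.
36 + 8 = 44;  103 + 44 = 147
44 + 8 = 52;  147 + 52 = 199
52 + 8 = 60;  199 + 60 = 259
60 + 8 = 68;  259 + 68 = 327
68 + 8 = 76;  327 + 76 = 403

403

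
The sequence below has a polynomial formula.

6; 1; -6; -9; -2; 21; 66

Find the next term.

139

D1: -5, -7, -3, 7, 23, 45
D2: -2, 4, 10, 16, 22
D3: 6, 6, 6, 6
Constant third difference = 6, so extend:
22 + 6 = 28;  45 + 28 = 73;  66 + 73 = 139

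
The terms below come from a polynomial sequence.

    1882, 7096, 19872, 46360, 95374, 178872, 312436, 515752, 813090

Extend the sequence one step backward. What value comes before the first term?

264

D1: 5214  12776  26488  49014  83498  133564  203316  297338
D2: 7562  13712  22526  34484  50066  69752  94022
D3: 6150  8814  11958  15582  19686  24270
D4: 2664  3144  3624  4104  4584
D5: 480  480  480  480
The fifth differences are constant at 480.
Work back: 2664 − 480 = 2184;  6150 − 2184 = 3966;  7562 − 3966 = 3596;  5214 − 3596 = 1618;  1882 − 1618 = 264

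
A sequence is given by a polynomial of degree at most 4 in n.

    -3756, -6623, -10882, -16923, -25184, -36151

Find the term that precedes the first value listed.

-1939

First differences: -2867, -4259, -6041, -8261, -10967
Second differences: -1392, -1782, -2220, -2706
Third differences: -390, -438, -486
Fourth differences: -48, -48
The fourth differences are constant at -48.
Work back: -390 + 48 = -342;  -1392 + 342 = -1050;  -2867 + 1050 = -1817;  -3756 + 1817 = -1939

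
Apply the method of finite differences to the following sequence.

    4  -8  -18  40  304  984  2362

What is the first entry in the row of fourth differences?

72

First differences: -12, -10, 58, 264, 680, 1378
Second differences: 2, 68, 206, 416, 698
Third differences: 66, 138, 210, 282
Fourth differences: 72, 72, 72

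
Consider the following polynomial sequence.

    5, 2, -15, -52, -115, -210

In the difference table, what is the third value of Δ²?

D1: -3, -17, -37, -63, -95
D2: -14, -20, -26, -32
D3: -6, -6, -6

-26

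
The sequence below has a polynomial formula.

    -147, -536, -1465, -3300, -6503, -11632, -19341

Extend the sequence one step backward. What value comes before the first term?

-28

Δ: -389, -929, -1835, -3203, -5129, -7709
Δ²: -540, -906, -1368, -1926, -2580
Δ³: -366, -462, -558, -654
Δ⁴: -96, -96, -96
The fourth differences are constant at -96.
Work back: -366 + 96 = -270;  -540 + 270 = -270;  -389 + 270 = -119;  -147 + 119 = -28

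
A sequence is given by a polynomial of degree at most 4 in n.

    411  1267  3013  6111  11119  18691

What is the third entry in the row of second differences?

1910

Δ: 856, 1746, 3098, 5008, 7572
Δ²: 890, 1352, 1910, 2564
Δ³: 462, 558, 654
Δ⁴: 96, 96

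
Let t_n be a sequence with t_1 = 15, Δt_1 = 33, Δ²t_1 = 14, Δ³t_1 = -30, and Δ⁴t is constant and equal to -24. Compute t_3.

Build the table forward from the leading diagonal:
Δ⁴: -24, -24, -24
Δ³: -30, -54, -78
Δ²: 14, -16, -70
Δ: 33, 47, 31
t: 15, 48, 95

95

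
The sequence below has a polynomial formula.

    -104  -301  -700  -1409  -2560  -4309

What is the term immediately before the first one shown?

-25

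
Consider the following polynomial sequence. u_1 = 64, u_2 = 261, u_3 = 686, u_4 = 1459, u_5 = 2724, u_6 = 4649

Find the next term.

Δ: 197  425  773  1265  1925
Δ²: 228  348  492  660
Δ³: 120  144  168
Δ⁴: 24  24
Constant fourth difference = 24, so extend:
168 + 24 = 192;  660 + 192 = 852;  1925 + 852 = 2777;  4649 + 2777 = 7426

7426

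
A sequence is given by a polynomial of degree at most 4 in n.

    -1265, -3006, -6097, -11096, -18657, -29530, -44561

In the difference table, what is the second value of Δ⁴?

First differences: -1741, -3091, -4999, -7561, -10873, -15031
Second differences: -1350, -1908, -2562, -3312, -4158
Third differences: -558, -654, -750, -846
Fourth differences: -96, -96, -96

-96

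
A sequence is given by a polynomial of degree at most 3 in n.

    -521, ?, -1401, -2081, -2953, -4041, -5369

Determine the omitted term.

Using the last 5 terms:
First differences: -680  -872  -1088  -1328
Second differences: -192  -216  -240
Third differences: -24  -24
Constant third difference = -24.
Extend backward: -192 + 24 = -168;  -680 + 168 = -512;  -1401 + 512 = -889

-889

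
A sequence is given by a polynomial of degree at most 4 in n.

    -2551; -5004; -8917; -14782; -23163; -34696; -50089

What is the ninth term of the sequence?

-95647

Δ: -2453 , -3913 , -5865 , -8381 , -11533 , -15393
Δ²: -1460 , -1952 , -2516 , -3152 , -3860
Δ³: -492 , -564 , -636 , -708
Δ⁴: -72 , -72 , -72
Fourth differences constant at -72.
-708 − 72 = -780;  -3860 − 780 = -4640;  -15393 − 4640 = -20033;  -50089 − 20033 = -70122
-780 − 72 = -852;  -4640 − 852 = -5492;  -20033 − 5492 = -25525;  -70122 − 25525 = -95647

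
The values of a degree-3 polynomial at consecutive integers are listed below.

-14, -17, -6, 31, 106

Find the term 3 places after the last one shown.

679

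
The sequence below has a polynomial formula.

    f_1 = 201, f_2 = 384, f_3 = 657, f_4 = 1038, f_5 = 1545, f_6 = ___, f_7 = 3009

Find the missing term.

2196

Using the first 5 terms:
D1: 183, 273, 381, 507
D2: 90, 108, 126
D3: 18, 18
Constant third difference = 18.
Extend forward: 126 + 18 = 144;  507 + 144 = 651;  1545 + 651 = 2196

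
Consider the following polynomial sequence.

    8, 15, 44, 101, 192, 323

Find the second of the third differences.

6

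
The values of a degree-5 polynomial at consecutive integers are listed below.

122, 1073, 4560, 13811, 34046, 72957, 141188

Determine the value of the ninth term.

425826

D1: 951, 3487, 9251, 20235, 38911, 68231
D2: 2536, 5764, 10984, 18676, 29320
D3: 3228, 5220, 7692, 10644
D4: 1992, 2472, 2952
D5: 480, 480
Constant fifth difference = 480, so extend:
2952 + 480 = 3432;  10644 + 3432 = 14076;  29320 + 14076 = 43396;  68231 + 43396 = 111627;  141188 + 111627 = 252815
3432 + 480 = 3912;  14076 + 3912 = 17988;  43396 + 17988 = 61384;  111627 + 61384 = 173011;  252815 + 173011 = 425826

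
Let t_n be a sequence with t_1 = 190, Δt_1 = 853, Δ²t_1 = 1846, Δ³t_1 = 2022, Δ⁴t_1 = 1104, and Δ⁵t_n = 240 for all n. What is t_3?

3742

Build the table forward from the leading diagonal:
Δ⁵: 240  240  240
Δ⁴: 1104  1344  1584
Δ³: 2022  3126  4470
Δ²: 1846  3868  6994
Δ: 853  2699  6567
t: 190  1043  3742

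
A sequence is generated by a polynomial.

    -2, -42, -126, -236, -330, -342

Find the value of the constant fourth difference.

24

First differences: -40, -84, -110, -94, -12
Second differences: -44, -26, 16, 82
Third differences: 18, 42, 66
Fourth differences: 24, 24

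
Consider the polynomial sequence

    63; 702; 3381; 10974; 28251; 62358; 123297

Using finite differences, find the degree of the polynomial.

Δ: 639, 2679, 7593, 17277, 34107, 60939
Δ²: 2040, 4914, 9684, 16830, 26832
Δ³: 2874, 4770, 7146, 10002
Δ⁴: 1896, 2376, 2856
Δ⁵: 480, 480
The fifth differences are constant, so the polynomial has degree 5.

5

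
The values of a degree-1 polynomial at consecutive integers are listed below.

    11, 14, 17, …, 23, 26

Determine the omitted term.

Using the first 3 terms:
D1: 3, 3
Constant first difference = 3.
Extend forward: 17 + 3 = 20

20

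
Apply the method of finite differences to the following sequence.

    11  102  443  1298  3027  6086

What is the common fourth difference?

First differences: 91, 341, 855, 1729, 3059
Second differences: 250, 514, 874, 1330
Third differences: 264, 360, 456
Fourth differences: 96, 96

96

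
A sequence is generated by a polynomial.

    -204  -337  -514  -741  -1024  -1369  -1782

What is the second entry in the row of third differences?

-6

First differences: -133, -177, -227, -283, -345, -413
Second differences: -44, -50, -56, -62, -68
Third differences: -6, -6, -6, -6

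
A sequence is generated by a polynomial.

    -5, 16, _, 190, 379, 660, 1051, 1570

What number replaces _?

Using the last 5 terms:
D1: 189  281  391  519
D2: 92  110  128
D3: 18  18
Constant third difference = 18.
Extend backward: 92 − 18 = 74;  189 − 74 = 115;  190 − 115 = 75

75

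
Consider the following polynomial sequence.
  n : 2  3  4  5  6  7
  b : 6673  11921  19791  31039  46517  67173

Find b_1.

3387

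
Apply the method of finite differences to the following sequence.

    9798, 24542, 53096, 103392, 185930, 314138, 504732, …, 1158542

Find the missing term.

778076

Using the first 7 terms:
Δ: 14744, 28554, 50296, 82538, 128208, 190594
Δ²: 13810, 21742, 32242, 45670, 62386
Δ³: 7932, 10500, 13428, 16716
Δ⁴: 2568, 2928, 3288
Δ⁵: 360, 360
Constant fifth difference = 360.
Extend forward: 3288 + 360 = 3648;  16716 + 3648 = 20364;  62386 + 20364 = 82750;  190594 + 82750 = 273344;  504732 + 273344 = 778076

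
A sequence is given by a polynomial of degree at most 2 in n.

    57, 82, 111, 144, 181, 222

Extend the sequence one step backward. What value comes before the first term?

Δ: 25  29  33  37  41
Δ²: 4  4  4  4
The second differences are constant at 4.
Work back: 25 − 4 = 21;  57 − 21 = 36

36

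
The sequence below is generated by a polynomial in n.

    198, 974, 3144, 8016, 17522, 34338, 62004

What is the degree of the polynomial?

First differences: 776, 2170, 4872, 9506, 16816, 27666
Second differences: 1394, 2702, 4634, 7310, 10850
Third differences: 1308, 1932, 2676, 3540
Fourth differences: 624, 744, 864
Fifth differences: 120, 120
The fifth differences are constant, so the polynomial has degree 5.

5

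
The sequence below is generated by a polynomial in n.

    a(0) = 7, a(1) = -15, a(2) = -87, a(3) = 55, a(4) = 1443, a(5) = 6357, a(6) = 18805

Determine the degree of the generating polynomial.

D1: -22, -72, 142, 1388, 4914, 12448
D2: -50, 214, 1246, 3526, 7534
D3: 264, 1032, 2280, 4008
D4: 768, 1248, 1728
D5: 480, 480
The fifth differences are constant, so the polynomial has degree 5.

5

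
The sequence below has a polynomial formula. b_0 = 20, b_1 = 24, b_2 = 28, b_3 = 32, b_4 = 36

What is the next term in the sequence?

Δ: 4, 4, 4, 4
First differences constant at 4.
36 + 4 = 40

40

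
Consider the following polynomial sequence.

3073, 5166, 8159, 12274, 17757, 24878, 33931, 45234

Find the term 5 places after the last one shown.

D1: 2093  2993  4115  5483  7121  9053  11303
D2: 900  1122  1368  1638  1932  2250
D3: 222  246  270  294  318
D4: 24  24  24  24
Fourth differences constant at 24.
318 + 24 = 342;  2250 + 342 = 2592;  11303 + 2592 = 13895;  45234 + 13895 = 59129
342 + 24 = 366;  2592 + 366 = 2958;  13895 + 2958 = 16853;  59129 + 16853 = 75982
366 + 24 = 390;  2958 + 390 = 3348;  16853 + 3348 = 20201;  75982 + 20201 = 96183
390 + 24 = 414;  3348 + 414 = 3762;  20201 + 3762 = 23963;  96183 + 23963 = 120146
414 + 24 = 438;  3762 + 438 = 4200;  23963 + 4200 = 28163;  120146 + 28163 = 148309

148309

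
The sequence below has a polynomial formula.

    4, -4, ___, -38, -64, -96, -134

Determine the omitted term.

Using the last 4 terms:
-26, -32, -38
-6, -6
Constant second difference = -6.
Extend backward: -26 + 6 = -20;  -38 + 20 = -18

-18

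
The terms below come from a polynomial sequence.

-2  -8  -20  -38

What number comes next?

Δ: -6 , -12 , -18
Δ²: -6 , -6
Second differences constant at -6.
-18 − 6 = -24;  -38 − 24 = -62

-62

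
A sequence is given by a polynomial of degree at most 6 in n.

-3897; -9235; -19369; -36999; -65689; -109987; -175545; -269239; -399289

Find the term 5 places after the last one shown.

-5338  -10134  -17630  -28690  -44298  -65558  -93694  -130050
-4796  -7496  -11060  -15608  -21260  -28136  -36356
-2700  -3564  -4548  -5652  -6876  -8220
-864  -984  -1104  -1224  -1344
-120  -120  -120  -120
Fifth differences constant at -120.
-1344 − 120 = -1464;  -8220 − 1464 = -9684;  -36356 − 9684 = -46040;  -130050 − 46040 = -176090;  -399289 − 176090 = -575379
-1464 − 120 = -1584;  -9684 − 1584 = -11268;  -46040 − 11268 = -57308;  -176090 − 57308 = -233398;  -575379 − 233398 = -808777
-1584 − 120 = -1704;  -11268 − 1704 = -12972;  -57308 − 12972 = -70280;  -233398 − 70280 = -303678;  -808777 − 303678 = -1112455
-1704 − 120 = -1824;  -12972 − 1824 = -14796;  -70280 − 14796 = -85076;  -303678 − 85076 = -388754;  -1112455 − 388754 = -1501209
-1824 − 120 = -1944;  -14796 − 1944 = -16740;  -85076 − 16740 = -101816;  -388754 − 101816 = -490570;  -1501209 − 490570 = -1991779

-1991779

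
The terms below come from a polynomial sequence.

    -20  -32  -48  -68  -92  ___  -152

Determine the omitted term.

Using the first 5 terms:
-12, -16, -20, -24
-4, -4, -4
Constant second difference = -4.
Extend forward: -24 − 4 = -28;  -92 − 28 = -120

-120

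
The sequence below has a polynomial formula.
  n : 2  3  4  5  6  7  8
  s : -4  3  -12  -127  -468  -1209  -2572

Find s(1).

Δ: 7  -15  -115  -341  -741  -1363
Δ²: -22  -100  -226  -400  -622
Δ³: -78  -126  -174  -222
Δ⁴: -48  -48  -48
The fourth differences are constant at -48.
Work back: -78 + 48 = -30;  -22 + 30 = 8;  7 − 8 = -1;  -4 + 1 = -3

-3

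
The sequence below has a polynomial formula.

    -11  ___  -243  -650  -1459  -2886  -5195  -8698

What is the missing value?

-70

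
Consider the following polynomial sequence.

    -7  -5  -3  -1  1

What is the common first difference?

First differences: 2, 2, 2, 2

2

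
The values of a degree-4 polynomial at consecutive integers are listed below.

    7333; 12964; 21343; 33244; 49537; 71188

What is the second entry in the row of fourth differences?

96

Δ: 5631, 8379, 11901, 16293, 21651
Δ²: 2748, 3522, 4392, 5358
Δ³: 774, 870, 966
Δ⁴: 96, 96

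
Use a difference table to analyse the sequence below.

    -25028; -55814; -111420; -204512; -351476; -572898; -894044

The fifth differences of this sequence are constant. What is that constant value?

-480

D1: -30786, -55606, -93092, -146964, -221422, -321146
D2: -24820, -37486, -53872, -74458, -99724
D3: -12666, -16386, -20586, -25266
D4: -3720, -4200, -4680
D5: -480, -480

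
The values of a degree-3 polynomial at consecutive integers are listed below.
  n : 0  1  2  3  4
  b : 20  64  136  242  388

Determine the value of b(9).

1928

First differences: 44  72  106  146
Second differences: 28  34  40
Third differences: 6  6
The third differences are constant (6).
40 + 6 = 46;  146 + 46 = 192;  388 + 192 = 580
46 + 6 = 52;  192 + 52 = 244;  580 + 244 = 824
52 + 6 = 58;  244 + 58 = 302;  824 + 302 = 1126
58 + 6 = 64;  302 + 64 = 366;  1126 + 366 = 1492
64 + 6 = 70;  366 + 70 = 436;  1492 + 436 = 1928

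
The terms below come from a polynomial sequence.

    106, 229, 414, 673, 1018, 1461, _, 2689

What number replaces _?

2014

Using the first 6 terms:
Δ: 123  185  259  345  443
Δ²: 62  74  86  98
Δ³: 12  12  12
Constant third difference = 12.
Extend forward: 98 + 12 = 110;  443 + 110 = 553;  1461 + 553 = 2014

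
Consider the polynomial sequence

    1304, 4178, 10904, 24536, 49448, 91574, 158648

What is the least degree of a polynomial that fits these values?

D1: 2874, 6726, 13632, 24912, 42126, 67074
D2: 3852, 6906, 11280, 17214, 24948
D3: 3054, 4374, 5934, 7734
D4: 1320, 1560, 1800
D5: 240, 240
The fifth differences are constant, so the polynomial has degree 5.

5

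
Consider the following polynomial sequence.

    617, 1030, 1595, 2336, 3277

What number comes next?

4442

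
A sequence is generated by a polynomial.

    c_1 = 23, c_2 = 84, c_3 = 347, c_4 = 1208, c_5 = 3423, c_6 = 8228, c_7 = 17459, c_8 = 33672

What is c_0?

D1: 61  263  861  2215  4805  9231  16213
D2: 202  598  1354  2590  4426  6982
D3: 396  756  1236  1836  2556
D4: 360  480  600  720
D5: 120  120  120
The fifth differences are constant at 120.
Work back: 360 − 120 = 240;  396 − 240 = 156;  202 − 156 = 46;  61 − 46 = 15;  23 − 15 = 8

8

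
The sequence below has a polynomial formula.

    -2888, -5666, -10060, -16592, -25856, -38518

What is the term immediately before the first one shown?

-1276

D1: -2778, -4394, -6532, -9264, -12662
D2: -1616, -2138, -2732, -3398
D3: -522, -594, -666
D4: -72, -72
The fourth differences are constant at -72.
Work back: -522 + 72 = -450;  -1616 + 450 = -1166;  -2778 + 1166 = -1612;  -2888 + 1612 = -1276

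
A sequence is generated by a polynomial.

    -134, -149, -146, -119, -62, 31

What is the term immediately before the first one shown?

D1: -15  3  27  57  93
D2: 18  24  30  36
D3: 6  6  6
The third differences are constant at 6.
Work back: 18 − 6 = 12;  -15 − 12 = -27;  -134 + 27 = -107

-107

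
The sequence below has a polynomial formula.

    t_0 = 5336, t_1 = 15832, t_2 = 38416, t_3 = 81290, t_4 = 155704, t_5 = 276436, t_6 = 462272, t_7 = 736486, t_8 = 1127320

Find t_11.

Δ: 10496 , 22584 , 42874 , 74414 , 120732 , 185836 , 274214 , 390834
Δ²: 12088 , 20290 , 31540 , 46318 , 65104 , 88378 , 116620
Δ³: 8202 , 11250 , 14778 , 18786 , 23274 , 28242
Δ⁴: 3048 , 3528 , 4008 , 4488 , 4968
Δ⁵: 480 , 480 , 480 , 480
The fifth differences are constant (480).
4968 + 480 = 5448;  28242 + 5448 = 33690;  116620 + 33690 = 150310;  390834 + 150310 = 541144;  1127320 + 541144 = 1668464
5448 + 480 = 5928;  33690 + 5928 = 39618;  150310 + 39618 = 189928;  541144 + 189928 = 731072;  1668464 + 731072 = 2399536
5928 + 480 = 6408;  39618 + 6408 = 46026;  189928 + 46026 = 235954;  731072 + 235954 = 967026;  2399536 + 967026 = 3366562

3366562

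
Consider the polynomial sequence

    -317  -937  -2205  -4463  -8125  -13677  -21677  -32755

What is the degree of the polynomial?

4

Δ: -620, -1268, -2258, -3662, -5552, -8000, -11078
Δ²: -648, -990, -1404, -1890, -2448, -3078
Δ³: -342, -414, -486, -558, -630
Δ⁴: -72, -72, -72, -72
The fourth differences are constant, so the polynomial has degree 4.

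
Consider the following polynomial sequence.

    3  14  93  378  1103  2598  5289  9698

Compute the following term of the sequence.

16443

11  79  285  725  1495  2691  4409
68  206  440  770  1196  1718
138  234  330  426  522
96  96  96  96
Fourth differences constant at 96.
522 + 96 = 618;  1718 + 618 = 2336;  4409 + 2336 = 6745;  9698 + 6745 = 16443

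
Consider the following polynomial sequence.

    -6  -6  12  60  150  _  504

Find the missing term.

294

Using the first 5 terms:
Δ: 0  18  48  90
Δ²: 18  30  42
Δ³: 12  12
Constant third difference = 12.
Extend forward: 42 + 12 = 54;  90 + 54 = 144;  150 + 144 = 294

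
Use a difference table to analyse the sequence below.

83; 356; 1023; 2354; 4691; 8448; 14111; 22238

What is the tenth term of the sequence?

48476

D1: 273 , 667 , 1331 , 2337 , 3757 , 5663 , 8127
D2: 394 , 664 , 1006 , 1420 , 1906 , 2464
D3: 270 , 342 , 414 , 486 , 558
D4: 72 , 72 , 72 , 72
The fourth differences are constant (72).
558 + 72 = 630;  2464 + 630 = 3094;  8127 + 3094 = 11221;  22238 + 11221 = 33459
630 + 72 = 702;  3094 + 702 = 3796;  11221 + 3796 = 15017;  33459 + 15017 = 48476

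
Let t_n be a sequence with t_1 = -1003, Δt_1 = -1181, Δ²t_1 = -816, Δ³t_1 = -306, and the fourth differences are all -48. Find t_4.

-7300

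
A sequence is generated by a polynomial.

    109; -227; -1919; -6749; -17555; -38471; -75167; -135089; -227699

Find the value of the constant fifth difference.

First differences: -336, -1692, -4830, -10806, -20916, -36696, -59922, -92610
Second differences: -1356, -3138, -5976, -10110, -15780, -23226, -32688
Third differences: -1782, -2838, -4134, -5670, -7446, -9462
Fourth differences: -1056, -1296, -1536, -1776, -2016
Fifth differences: -240, -240, -240, -240

-240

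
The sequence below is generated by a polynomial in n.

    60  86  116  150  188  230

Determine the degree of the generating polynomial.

26, 30, 34, 38, 42
4, 4, 4, 4
The second differences are constant, so the polynomial has degree 2.

2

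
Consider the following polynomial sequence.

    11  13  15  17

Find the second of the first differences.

Δ: 2, 2, 2

2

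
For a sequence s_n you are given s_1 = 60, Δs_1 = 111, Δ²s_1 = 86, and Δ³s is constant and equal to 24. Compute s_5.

Build the table forward from the leading diagonal:
D3: 24  24  24  24  24
D2: 86  110  134  158  182
D1: 111  197  307  441  599
s: 60  171  368  675  1116

1116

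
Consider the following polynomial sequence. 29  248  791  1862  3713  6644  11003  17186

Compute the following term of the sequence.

219, 543, 1071, 1851, 2931, 4359, 6183
324, 528, 780, 1080, 1428, 1824
204, 252, 300, 348, 396
48, 48, 48, 48
Constant fourth difference = 48, so extend:
396 + 48 = 444;  1824 + 444 = 2268;  6183 + 2268 = 8451;  17186 + 8451 = 25637

25637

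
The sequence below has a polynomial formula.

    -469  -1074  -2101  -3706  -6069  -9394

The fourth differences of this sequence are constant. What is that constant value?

D1: -605, -1027, -1605, -2363, -3325
D2: -422, -578, -758, -962
D3: -156, -180, -204
D4: -24, -24

-24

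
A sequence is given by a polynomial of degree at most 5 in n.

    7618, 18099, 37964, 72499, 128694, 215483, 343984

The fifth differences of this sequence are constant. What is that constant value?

240

First differences: 10481, 19865, 34535, 56195, 86789, 128501
Second differences: 9384, 14670, 21660, 30594, 41712
Third differences: 5286, 6990, 8934, 11118
Fourth differences: 1704, 1944, 2184
Fifth differences: 240, 240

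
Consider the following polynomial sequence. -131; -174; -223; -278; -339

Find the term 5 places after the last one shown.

-734

First differences: -43, -49, -55, -61
Second differences: -6, -6, -6
Second differences constant at -6.
-61 − 6 = -67;  -339 − 67 = -406
-67 − 6 = -73;  -406 − 73 = -479
-73 − 6 = -79;  -479 − 79 = -558
-79 − 6 = -85;  -558 − 85 = -643
-85 − 6 = -91;  -643 − 91 = -734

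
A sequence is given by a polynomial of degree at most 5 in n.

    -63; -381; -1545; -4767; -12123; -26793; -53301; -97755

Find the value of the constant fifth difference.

D1: -318, -1164, -3222, -7356, -14670, -26508, -44454
D2: -846, -2058, -4134, -7314, -11838, -17946
D3: -1212, -2076, -3180, -4524, -6108
D4: -864, -1104, -1344, -1584
D5: -240, -240, -240

-240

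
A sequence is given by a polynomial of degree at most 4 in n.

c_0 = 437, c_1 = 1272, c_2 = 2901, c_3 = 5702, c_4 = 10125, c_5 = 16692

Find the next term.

D1: 835, 1629, 2801, 4423, 6567
D2: 794, 1172, 1622, 2144
D3: 378, 450, 522
D4: 72, 72
Fourth differences constant at 72.
522 + 72 = 594;  2144 + 594 = 2738;  6567 + 2738 = 9305;  16692 + 9305 = 25997

25997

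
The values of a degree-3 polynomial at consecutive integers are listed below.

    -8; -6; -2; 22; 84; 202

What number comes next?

394

D1: 2, 4, 24, 62, 118
D2: 2, 20, 38, 56
D3: 18, 18, 18
The third differences are constant (18).
56 + 18 = 74;  118 + 74 = 192;  202 + 192 = 394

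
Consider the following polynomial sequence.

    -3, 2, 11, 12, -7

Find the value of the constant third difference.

-12

Δ: 5, 9, 1, -19
Δ²: 4, -8, -20
Δ³: -12, -12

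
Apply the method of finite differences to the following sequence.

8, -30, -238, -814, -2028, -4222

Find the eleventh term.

-38 , -208 , -576 , -1214 , -2194
-170 , -368 , -638 , -980
-198 , -270 , -342
-72 , -72
The fourth differences are constant (-72).
-342 − 72 = -414;  -980 − 414 = -1394;  -2194 − 1394 = -3588;  -4222 − 3588 = -7810
-414 − 72 = -486;  -1394 − 486 = -1880;  -3588 − 1880 = -5468;  -7810 − 5468 = -13278
-486 − 72 = -558;  -1880 − 558 = -2438;  -5468 − 2438 = -7906;  -13278 − 7906 = -21184
-558 − 72 = -630;  -2438 − 630 = -3068;  -7906 − 3068 = -10974;  -21184 − 10974 = -32158
-630 − 72 = -702;  -3068 − 702 = -3770;  -10974 − 3770 = -14744;  -32158 − 14744 = -46902

-46902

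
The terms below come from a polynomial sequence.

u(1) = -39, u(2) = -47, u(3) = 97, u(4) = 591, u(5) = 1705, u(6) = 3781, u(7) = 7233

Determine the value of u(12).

64663

-8, 144, 494, 1114, 2076, 3452
152, 350, 620, 962, 1376
198, 270, 342, 414
72, 72, 72
Constant fourth difference = 72, so extend:
414 + 72 = 486;  1376 + 486 = 1862;  3452 + 1862 = 5314;  7233 + 5314 = 12547
486 + 72 = 558;  1862 + 558 = 2420;  5314 + 2420 = 7734;  12547 + 7734 = 20281
558 + 72 = 630;  2420 + 630 = 3050;  7734 + 3050 = 10784;  20281 + 10784 = 31065
630 + 72 = 702;  3050 + 702 = 3752;  10784 + 3752 = 14536;  31065 + 14536 = 45601
702 + 72 = 774;  3752 + 774 = 4526;  14536 + 4526 = 19062;  45601 + 19062 = 64663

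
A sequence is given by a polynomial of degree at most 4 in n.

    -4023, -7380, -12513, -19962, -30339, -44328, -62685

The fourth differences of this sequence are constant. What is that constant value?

D1: -3357, -5133, -7449, -10377, -13989, -18357
D2: -1776, -2316, -2928, -3612, -4368
D3: -540, -612, -684, -756
D4: -72, -72, -72

-72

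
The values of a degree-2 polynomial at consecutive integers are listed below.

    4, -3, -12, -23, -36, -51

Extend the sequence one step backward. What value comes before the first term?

9

-7, -9, -11, -13, -15
-2, -2, -2, -2
The second differences are constant at -2.
Work back: -7 + 2 = -5;  4 + 5 = 9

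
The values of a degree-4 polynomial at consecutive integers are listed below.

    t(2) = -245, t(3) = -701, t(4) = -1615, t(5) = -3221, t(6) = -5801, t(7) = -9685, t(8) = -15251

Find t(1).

-456, -914, -1606, -2580, -3884, -5566
-458, -692, -974, -1304, -1682
-234, -282, -330, -378
-48, -48, -48
The fourth differences are constant at -48.
Work back: -234 + 48 = -186;  -458 + 186 = -272;  -456 + 272 = -184;  -245 + 184 = -61

-61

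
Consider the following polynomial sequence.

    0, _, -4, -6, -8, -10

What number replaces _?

-2

Using the last 4 terms:
Δ: -2, -2, -2
Constant first difference = -2.
Extend backward: -4 + 2 = -2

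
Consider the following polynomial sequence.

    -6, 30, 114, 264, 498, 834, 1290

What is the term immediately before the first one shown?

-12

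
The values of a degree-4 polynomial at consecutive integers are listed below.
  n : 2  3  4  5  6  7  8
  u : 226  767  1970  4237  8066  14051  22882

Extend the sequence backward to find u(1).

D1: 541  1203  2267  3829  5985  8831
D2: 662  1064  1562  2156  2846
D3: 402  498  594  690
D4: 96  96  96
The fourth differences are constant at 96.
Work back: 402 − 96 = 306;  662 − 306 = 356;  541 − 356 = 185;  226 − 185 = 41

41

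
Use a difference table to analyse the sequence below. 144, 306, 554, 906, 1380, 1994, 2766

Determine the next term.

3714

D1: 162  248  352  474  614  772
D2: 86  104  122  140  158
D3: 18  18  18  18
The third differences are constant (18).
158 + 18 = 176;  772 + 176 = 948;  2766 + 948 = 3714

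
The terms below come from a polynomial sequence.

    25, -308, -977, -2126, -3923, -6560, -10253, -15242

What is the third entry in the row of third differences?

First differences: -333, -669, -1149, -1797, -2637, -3693, -4989
Second differences: -336, -480, -648, -840, -1056, -1296
Third differences: -144, -168, -192, -216, -240
Fourth differences: -24, -24, -24, -24

-192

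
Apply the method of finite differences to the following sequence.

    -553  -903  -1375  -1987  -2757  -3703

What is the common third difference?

-18

D1: -350, -472, -612, -770, -946
D2: -122, -140, -158, -176
D3: -18, -18, -18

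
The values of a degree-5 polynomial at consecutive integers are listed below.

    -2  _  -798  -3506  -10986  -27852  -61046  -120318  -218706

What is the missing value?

Using the last 7 terms:
-2708, -7480, -16866, -33194, -59272, -98388
-4772, -9386, -16328, -26078, -39116
-4614, -6942, -9750, -13038
-2328, -2808, -3288
-480, -480
Constant fifth difference = -480.
Extend backward: -2328 + 480 = -1848;  -4614 + 1848 = -2766;  -4772 + 2766 = -2006;  -2708 + 2006 = -702;  -798 + 702 = -96

-96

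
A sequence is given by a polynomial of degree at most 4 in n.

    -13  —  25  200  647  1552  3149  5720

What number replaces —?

-16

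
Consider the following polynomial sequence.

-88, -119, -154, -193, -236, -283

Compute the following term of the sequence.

-334

Δ: -31, -35, -39, -43, -47
Δ²: -4, -4, -4, -4
The second differences are constant (-4).
-47 − 4 = -51;  -283 − 51 = -334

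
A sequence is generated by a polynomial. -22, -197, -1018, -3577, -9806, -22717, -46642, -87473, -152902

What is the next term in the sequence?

-252661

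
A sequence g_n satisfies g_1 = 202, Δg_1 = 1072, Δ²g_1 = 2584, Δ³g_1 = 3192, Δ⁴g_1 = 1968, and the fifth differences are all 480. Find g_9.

Build the table forward from the leading diagonal:
D5: 480, 480, 480, 480, 480, 480, 480, 480, 480
D4: 1968, 2448, 2928, 3408, 3888, 4368, 4848, 5328, 5808
D3: 3192, 5160, 7608, 10536, 13944, 17832, 22200, 27048, 32376
D2: 2584, 5776, 10936, 18544, 29080, 43024, 60856, 83056, 110104
D1: 1072, 3656, 9432, 20368, 38912, 67992, 111016, 171872, 254928
g: 202, 1274, 4930, 14362, 34730, 73642, 141634, 252650, 424522

424522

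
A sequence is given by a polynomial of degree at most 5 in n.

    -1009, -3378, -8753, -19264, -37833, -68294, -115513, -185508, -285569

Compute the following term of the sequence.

First differences: -2369  -5375  -10511  -18569  -30461  -47219  -69995  -100061
Second differences: -3006  -5136  -8058  -11892  -16758  -22776  -30066
Third differences: -2130  -2922  -3834  -4866  -6018  -7290
Fourth differences: -792  -912  -1032  -1152  -1272
Fifth differences: -120  -120  -120  -120
The fifth differences are constant (-120).
-1272 − 120 = -1392;  -7290 − 1392 = -8682;  -30066 − 8682 = -38748;  -100061 − 38748 = -138809;  -285569 − 138809 = -424378

-424378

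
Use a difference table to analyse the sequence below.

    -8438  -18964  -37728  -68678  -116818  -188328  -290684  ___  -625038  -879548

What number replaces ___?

-432778

Using the first 7 terms:
First differences: -10526  -18764  -30950  -48140  -71510  -102356
Second differences: -8238  -12186  -17190  -23370  -30846
Third differences: -3948  -5004  -6180  -7476
Fourth differences: -1056  -1176  -1296
Fifth differences: -120  -120
Constant fifth difference = -120.
Extend forward: -1296 − 120 = -1416;  -7476 − 1416 = -8892;  -30846 − 8892 = -39738;  -102356 − 39738 = -142094;  -290684 − 142094 = -432778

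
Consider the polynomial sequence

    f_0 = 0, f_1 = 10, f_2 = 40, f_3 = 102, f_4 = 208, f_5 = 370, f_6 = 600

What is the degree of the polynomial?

3

Δ: 10, 30, 62, 106, 162, 230
Δ²: 20, 32, 44, 56, 68
Δ³: 12, 12, 12, 12
The third differences are constant, so the polynomial has degree 3.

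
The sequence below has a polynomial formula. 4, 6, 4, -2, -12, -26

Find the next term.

Δ: 2  -2  -6  -10  -14
Δ²: -4  -4  -4  -4
Second differences constant at -4.
-14 − 4 = -18;  -26 − 18 = -44

-44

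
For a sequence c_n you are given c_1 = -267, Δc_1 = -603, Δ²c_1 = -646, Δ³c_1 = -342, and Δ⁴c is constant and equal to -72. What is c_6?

Build the table forward from the leading diagonal:
Δ⁴: -72  -72  -72  -72  -72  -72
Δ³: -342  -414  -486  -558  -630  -702
Δ²: -646  -988  -1402  -1888  -2446  -3076
Δ: -603  -1249  -2237  -3639  -5527  -7973
c: -267  -870  -2119  -4356  -7995  -13522

-13522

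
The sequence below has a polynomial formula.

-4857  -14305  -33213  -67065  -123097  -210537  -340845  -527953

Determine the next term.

-9448, -18908, -33852, -56032, -87440, -130308, -187108
-9460, -14944, -22180, -31408, -42868, -56800
-5484, -7236, -9228, -11460, -13932
-1752, -1992, -2232, -2472
-240, -240, -240
Constant fifth difference = -240, so extend:
-2472 − 240 = -2712;  -13932 − 2712 = -16644;  -56800 − 16644 = -73444;  -187108 − 73444 = -260552;  -527953 − 260552 = -788505

-788505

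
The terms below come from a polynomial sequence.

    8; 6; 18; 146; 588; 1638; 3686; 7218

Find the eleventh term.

33018

-2 , 12 , 128 , 442 , 1050 , 2048 , 3532
14 , 116 , 314 , 608 , 998 , 1484
102 , 198 , 294 , 390 , 486
96 , 96 , 96 , 96
The fourth differences are constant (96).
486 + 96 = 582;  1484 + 582 = 2066;  3532 + 2066 = 5598;  7218 + 5598 = 12816
582 + 96 = 678;  2066 + 678 = 2744;  5598 + 2744 = 8342;  12816 + 8342 = 21158
678 + 96 = 774;  2744 + 774 = 3518;  8342 + 3518 = 11860;  21158 + 11860 = 33018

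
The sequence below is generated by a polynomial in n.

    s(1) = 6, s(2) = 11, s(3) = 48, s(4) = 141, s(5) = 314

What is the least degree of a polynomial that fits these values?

D1: 5, 37, 93, 173
D2: 32, 56, 80
D3: 24, 24
The third differences are constant, so the polynomial has degree 3.

3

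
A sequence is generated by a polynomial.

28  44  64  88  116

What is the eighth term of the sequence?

224

Δ: 16 , 20 , 24 , 28
Δ²: 4 , 4 , 4
Second differences constant at 4.
28 + 4 = 32;  116 + 32 = 148
32 + 4 = 36;  148 + 36 = 184
36 + 4 = 40;  184 + 40 = 224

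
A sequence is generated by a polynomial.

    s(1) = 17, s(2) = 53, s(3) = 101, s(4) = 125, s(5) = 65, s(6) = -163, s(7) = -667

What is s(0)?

36  48  24  -60  -228  -504
12  -24  -84  -168  -276
-36  -60  -84  -108
-24  -24  -24
The fourth differences are constant at -24.
Work back: -36 + 24 = -12;  12 + 12 = 24;  36 − 24 = 12;  17 − 12 = 5

5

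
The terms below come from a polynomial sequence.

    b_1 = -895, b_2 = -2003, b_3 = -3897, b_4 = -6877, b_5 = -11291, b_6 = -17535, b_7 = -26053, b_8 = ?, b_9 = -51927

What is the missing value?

-37337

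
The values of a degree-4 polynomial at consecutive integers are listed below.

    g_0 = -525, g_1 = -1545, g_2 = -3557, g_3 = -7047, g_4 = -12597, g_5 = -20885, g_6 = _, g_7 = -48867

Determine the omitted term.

Using the first 6 terms:
First differences: -1020  -2012  -3490  -5550  -8288
Second differences: -992  -1478  -2060  -2738
Third differences: -486  -582  -678
Fourth differences: -96  -96
Constant fourth difference = -96.
Extend forward: -678 − 96 = -774;  -2738 − 774 = -3512;  -8288 − 3512 = -11800;  -20885 − 11800 = -32685

-32685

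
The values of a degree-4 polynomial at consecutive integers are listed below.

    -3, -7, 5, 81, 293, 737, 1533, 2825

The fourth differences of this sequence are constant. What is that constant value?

24

Δ: -4, 12, 76, 212, 444, 796, 1292
Δ²: 16, 64, 136, 232, 352, 496
Δ³: 48, 72, 96, 120, 144
Δ⁴: 24, 24, 24, 24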